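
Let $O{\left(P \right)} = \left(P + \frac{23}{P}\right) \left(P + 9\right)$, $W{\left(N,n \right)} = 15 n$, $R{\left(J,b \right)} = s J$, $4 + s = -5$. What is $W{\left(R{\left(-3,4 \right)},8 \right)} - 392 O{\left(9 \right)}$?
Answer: $-81416$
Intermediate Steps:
$s = -9$ ($s = -4 - 5 = -9$)
$R{\left(J,b \right)} = - 9 J$
$O{\left(P \right)} = \left(9 + P\right) \left(P + \frac{23}{P}\right)$ ($O{\left(P \right)} = \left(P + \frac{23}{P}\right) \left(9 + P\right) = \left(9 + P\right) \left(P + \frac{23}{P}\right)$)
$W{\left(R{\left(-3,4 \right)},8 \right)} - 392 O{\left(9 \right)} = 15 \cdot 8 - 392 \left(23 + 9^{2} + 9 \cdot 9 + \frac{207}{9}\right) = 120 - 392 \left(23 + 81 + 81 + 207 \cdot \frac{1}{9}\right) = 120 - 392 \left(23 + 81 + 81 + 23\right) = 120 - 81536 = -81416$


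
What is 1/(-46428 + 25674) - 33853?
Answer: -702585163/20754 ≈ -33853.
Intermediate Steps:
1/(-46428 + 25674) - 33853 = 1/(-20754) - 33853 = -1/20754 - 33853 = -702585163/20754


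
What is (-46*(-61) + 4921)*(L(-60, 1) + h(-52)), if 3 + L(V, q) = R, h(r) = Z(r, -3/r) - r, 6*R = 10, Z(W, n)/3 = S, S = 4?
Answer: 1452676/3 ≈ 4.8423e+5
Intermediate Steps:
Z(W, n) = 12 (Z(W, n) = 3*4 = 12)
R = 5/3 (R = (⅙)*10 = 5/3 ≈ 1.6667)
h(r) = 12 - r
L(V, q) = -4/3 (L(V, q) = -3 + 5/3 = -4/3)
(-46*(-61) + 4921)*(L(-60, 1) + h(-52)) = (-46*(-61) + 4921)*(-4/3 + (12 - 1*(-52))) = (2806 + 4921)*(-4/3 + (12 + 52)) = 7727*(-4/3 + 64) = 7727*(188/3) = 1452676/3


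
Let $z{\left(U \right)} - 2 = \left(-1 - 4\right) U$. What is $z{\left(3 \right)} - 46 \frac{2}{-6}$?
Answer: $\frac{7}{3} \approx 2.3333$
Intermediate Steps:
$z{\left(U \right)} = 2 - 5 U$ ($z{\left(U \right)} = 2 + \left(-1 - 4\right) U = 2 - 5 U$)
$z{\left(3 \right)} - 46 \frac{2}{-6} = \left(2 - 15\right) - 46 \frac{2}{-6} = \left(2 - 15\right) - 46 \cdot 2 \left(- \frac{1}{6}\right) = -13 - - \frac{46}{3} = -13 + \frac{46}{3} = \frac{7}{3}$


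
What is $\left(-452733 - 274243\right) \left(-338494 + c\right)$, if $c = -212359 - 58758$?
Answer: $443172566336$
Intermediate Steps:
$c = -271117$ ($c = -212359 - 58758 = -271117$)
$\left(-452733 - 274243\right) \left(-338494 + c\right) = \left(-452733 - 274243\right) \left(-338494 - 271117\right) = \left(-726976\right) \left(-609611\right) = 443172566336$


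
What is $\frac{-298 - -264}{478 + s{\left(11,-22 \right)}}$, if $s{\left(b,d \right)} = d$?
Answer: $- \frac{17}{228} \approx -0.074561$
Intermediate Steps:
$\frac{-298 - -264}{478 + s{\left(11,-22 \right)}} = \frac{-298 - -264}{478 - 22} = \frac{-298 + 264}{456} = \left(-34\right) \frac{1}{456} = - \frac{17}{228}$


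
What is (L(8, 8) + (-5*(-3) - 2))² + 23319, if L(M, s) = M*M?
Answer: 29248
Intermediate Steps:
L(M, s) = M²
(L(8, 8) + (-5*(-3) - 2))² + 23319 = (8² + (-5*(-3) - 2))² + 23319 = (64 + (15 - 2))² + 23319 = (64 + 13)² + 23319 = 77² + 23319 = 5929 + 23319 = 29248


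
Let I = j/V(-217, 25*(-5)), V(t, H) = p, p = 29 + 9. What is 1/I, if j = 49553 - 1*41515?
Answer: 19/4019 ≈ 0.0047275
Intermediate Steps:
p = 38
V(t, H) = 38
j = 8038 (j = 49553 - 41515 = 8038)
I = 4019/19 (I = 8038/38 = 8038*(1/38) = 4019/19 ≈ 211.53)
1/I = 1/(4019/19) = 19/4019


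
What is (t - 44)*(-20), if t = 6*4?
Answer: 400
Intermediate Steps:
t = 24
(t - 44)*(-20) = (24 - 44)*(-20) = -20*(-20) = 400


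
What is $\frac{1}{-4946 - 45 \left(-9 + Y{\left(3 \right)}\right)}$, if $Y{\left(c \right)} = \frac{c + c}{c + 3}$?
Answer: $- \frac{1}{4586} \approx -0.00021805$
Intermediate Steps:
$Y{\left(c \right)} = \frac{2 c}{3 + c}$
$\frac{1}{-4946 - 45 \left(-9 + Y{\left(3 \right)}\right)} = \frac{1}{-4946 - 45 \left(-9 + 2 \cdot 3 \frac{1}{3 + 3}\right)} = \frac{1}{-4946 - 45 \left(-9 + 2 \cdot 3 \cdot \frac{1}{6}\right)} = \frac{1}{-4946 - 45 \left(-9 + 1\right)} = \frac{1}{-4946 - -360} = \frac{1}{-4946 + 360} = \frac{1}{-4586} = - \frac{1}{4586}$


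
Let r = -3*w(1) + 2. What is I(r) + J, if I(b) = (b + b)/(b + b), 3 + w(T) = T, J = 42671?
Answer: 42672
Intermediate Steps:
w(T) = -3 + T
r = 8 (r = -3*(-3 + 1) + 2 = -3*(-2) + 2 = 6 + 2 = 8)
I(b) = 1 (I(b) = (2*b)/((2*b)) = (2*b)*(1/(2*b)) = 1)
I(r) + J = 1 + 42671 = 42672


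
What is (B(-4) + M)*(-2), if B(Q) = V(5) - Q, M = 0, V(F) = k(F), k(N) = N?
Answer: -18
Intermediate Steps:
V(F) = F
B(Q) = 5 - Q
(B(-4) + M)*(-2) = ((5 - 1*(-4)) + 0)*(-2) = ((5 + 4) + 0)*(-2) = (9 + 0)*(-2) = 9*(-2) = -18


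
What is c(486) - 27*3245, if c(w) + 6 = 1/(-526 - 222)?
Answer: -65540509/748 ≈ -87621.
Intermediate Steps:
c(w) = -4489/748 (c(w) = -6 + 1/(-526 - 222) = -6 + 1/(-748) = -6 - 1/748 = -4489/748)
c(486) - 27*3245 = -4489/748 - 27*3245 = -4489/748 - 1*87615 = -4489/748 - 87615 = -65540509/748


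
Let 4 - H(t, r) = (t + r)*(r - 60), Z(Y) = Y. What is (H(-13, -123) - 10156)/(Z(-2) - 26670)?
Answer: 2190/1667 ≈ 1.3137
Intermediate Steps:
H(t, r) = 4 - (-60 + r)*(r + t) (H(t, r) = 4 - (t + r)*(r - 60) = 4 - (r + t)*(-60 + r) = 4 - (-60 + r)*(r + t))
(H(-13, -123) - 10156)/(Z(-2) - 26670) = ((4 - 1*(-123)**2 + 60*(-123) + 60*(-13) - 1*(-123)*(-13)) - 10156)/(-2 - 26670) = ((4 - 1*15129 - 7380 - 780 - 1599) - 10156)/(-26672) = ((4 - 15129 - 7380 - 780 - 1599) - 10156)*(-1/26672) = (-24884 - 10156)*(-1/26672) = -35040*(-1/26672) = 2190/1667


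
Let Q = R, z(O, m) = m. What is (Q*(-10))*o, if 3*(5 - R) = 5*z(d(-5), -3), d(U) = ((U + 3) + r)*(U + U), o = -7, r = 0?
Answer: 700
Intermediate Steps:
d(U) = 2*U*(3 + U) (d(U) = ((U + 3) + 0)*(U + U) = ((3 + U) + 0)*(2*U) = (3 + U)*(2*U) = 2*U*(3 + U))
R = 10 (R = 5 - 5*(-3)/3 = 5 - 1/3*(-15) = 5 + 5 = 10)
Q = 10
(Q*(-10))*o = (10*(-10))*(-7) = -100*(-7) = 700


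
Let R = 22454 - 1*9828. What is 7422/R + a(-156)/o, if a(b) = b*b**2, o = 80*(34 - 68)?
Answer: 749277129/536605 ≈ 1396.3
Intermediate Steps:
R = 12626 (R = 22454 - 9828 = 12626)
o = -2720 (o = 80*(-34) = -2720)
a(b) = b**3
7422/R + a(-156)/o = 7422/12626 + (-156)**3/(-2720) = 7422*(1/12626) - 3796416*(-1/2720) = 3711/6313 + 118638/85 = 749277129/536605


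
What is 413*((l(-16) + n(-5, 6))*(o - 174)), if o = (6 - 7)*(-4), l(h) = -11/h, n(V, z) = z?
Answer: -3756235/8 ≈ -4.6953e+5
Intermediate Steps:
o = 4 (o = -1*(-4) = 4)
413*((l(-16) + n(-5, 6))*(o - 174)) = 413*((-11/(-16) + 6)*(4 - 174)) = 413*((-11*(-1/16) + 6)*(-170)) = 413*((11/16 + 6)*(-170)) = 413*((107/16)*(-170)) = 413*(-9095/8) = -3756235/8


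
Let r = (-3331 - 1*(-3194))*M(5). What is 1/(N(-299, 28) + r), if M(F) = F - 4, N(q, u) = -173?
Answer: -1/310 ≈ -0.0032258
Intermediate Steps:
M(F) = -4 + F
r = -137 (r = (-3331 - 1*(-3194))*(-4 + 5) = (-3331 + 3194)*1 = -137*1 = -137)
1/(N(-299, 28) + r) = 1/(-173 - 137) = 1/(-310) = -1/310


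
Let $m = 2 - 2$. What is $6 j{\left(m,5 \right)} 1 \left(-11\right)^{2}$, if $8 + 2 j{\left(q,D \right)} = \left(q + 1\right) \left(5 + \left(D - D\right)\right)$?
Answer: $-1089$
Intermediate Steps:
$m = 0$
$j{\left(q,D \right)} = - \frac{3}{2} + \frac{5 q}{2}$ ($j{\left(q,D \right)} = -4 + \frac{\left(q + 1\right) \left(5 + \left(D - D\right)\right)}{2} = -4 + \frac{\left(1 + q\right) \left(5 + 0\right)}{2} = -4 + \frac{\left(1 + q\right) 5}{2} = -4 + \frac{5 + 5 q}{2} = -4 + \left(\frac{5}{2} + \frac{5 q}{2}\right) = - \frac{3}{2} + \frac{5 q}{2}$)
$6 j{\left(m,5 \right)} 1 \left(-11\right)^{2} = 6 \left(- \frac{3}{2} + \frac{5}{2} \cdot 0\right) 1 \left(-11\right)^{2} = 6 \left(- \frac{3}{2} + 0\right) 1 \cdot 121 = 6 \left(- \frac{3}{2}\right) 1 \cdot 121 = \left(-9\right) 1 \cdot 121 = \left(-9\right) 121 = -1089$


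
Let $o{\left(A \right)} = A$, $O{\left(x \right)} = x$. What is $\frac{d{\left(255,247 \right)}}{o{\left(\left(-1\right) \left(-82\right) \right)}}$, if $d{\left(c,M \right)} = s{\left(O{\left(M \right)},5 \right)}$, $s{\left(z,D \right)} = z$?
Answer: $\frac{247}{82} \approx 3.0122$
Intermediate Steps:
$d{\left(c,M \right)} = M$
$\frac{d{\left(255,247 \right)}}{o{\left(\left(-1\right) \left(-82\right) \right)}} = \frac{247}{\left(-1\right) \left(-82\right)} = \frac{247}{82}$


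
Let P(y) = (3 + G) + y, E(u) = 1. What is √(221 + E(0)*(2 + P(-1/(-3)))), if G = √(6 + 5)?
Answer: √(2037 + 9*√11)/3 ≈ 15.154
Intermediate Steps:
G = √11 ≈ 3.3166
P(y) = 3 + y + √11 (P(y) = (3 + √11) + y = 3 + y + √11)
√(221 + E(0)*(2 + P(-1/(-3)))) = √(221 + 1*(2 + (3 - 1/(-3) + √11))) = √(221 + 1*(2 + (3 - 1*(-⅓) + √11))) = √(221 + 1*(2 + (3 + ⅓ + √11))) = √(221 + 1*(2 + (10/3 + √11))) = √(221 + 1*(16/3 + √11)) = √(221 + (16/3 + √11)) = √(679/3 + √11)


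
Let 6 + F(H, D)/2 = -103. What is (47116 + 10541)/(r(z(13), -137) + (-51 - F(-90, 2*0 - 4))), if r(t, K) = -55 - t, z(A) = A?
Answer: 19219/33 ≈ 582.39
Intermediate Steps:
F(H, D) = -218 (F(H, D) = -12 + 2*(-103) = -12 - 206 = -218)
(47116 + 10541)/(r(z(13), -137) + (-51 - F(-90, 2*0 - 4))) = (47116 + 10541)/((-55 - 1*13) + (-51 - 1*(-218))) = 57657/((-55 - 13) + (-51 + 218)) = 57657/(-68 + 167) = 57657/99 = 57657*(1/99) = 19219/33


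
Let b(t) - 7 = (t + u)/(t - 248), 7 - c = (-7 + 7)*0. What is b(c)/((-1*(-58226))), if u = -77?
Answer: 251/2004638 ≈ 0.00012521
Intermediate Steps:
c = 7 (c = 7 - (-7 + 7)*0 = 7 - 0*0 = 7 - 1*0 = 7 + 0 = 7)
b(t) = 7 + (-77 + t)/(-248 + t) (b(t) = 7 + (t - 77)/(t - 248) = 7 + (-77 + t)/(-248 + t))
b(c)/((-1*(-58226))) = ((-1813 + 8*7)/(-248 + 7))/((-1*(-58226))) = ((-1813 + 56)/(-241))/58226 = -1/241*(-1757)*(1/58226) = (1757/241)*(1/58226) = 251/2004638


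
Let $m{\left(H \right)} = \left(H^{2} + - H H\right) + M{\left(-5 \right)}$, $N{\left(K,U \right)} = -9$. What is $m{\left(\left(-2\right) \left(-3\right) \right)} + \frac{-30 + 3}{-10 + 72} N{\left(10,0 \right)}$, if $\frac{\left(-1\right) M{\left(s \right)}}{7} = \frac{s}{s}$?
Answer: $- \frac{191}{62} \approx -3.0806$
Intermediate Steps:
$M{\left(s \right)} = -7$ ($M{\left(s \right)} = - 7 \frac{s}{s} = \left(-7\right) 1 = -7$)
$m{\left(H \right)} = -7$ ($m{\left(H \right)} = \left(H^{2} + - H H\right) - 7 = \left(H^{2} - H^{2}\right) - 7 = 0 - 7 = -7$)
$m{\left(\left(-2\right) \left(-3\right) \right)} + \frac{-30 + 3}{-10 + 72} N{\left(10,0 \right)} = -7 + \frac{-30 + 3}{-10 + 72} \left(-9\right) = -7 + - \frac{27}{62} \left(-9\right) = -7 + \left(-27\right) \frac{1}{62} \left(-9\right) = -7 - - \frac{243}{62} = -7 + \frac{243}{62} = - \frac{191}{62}$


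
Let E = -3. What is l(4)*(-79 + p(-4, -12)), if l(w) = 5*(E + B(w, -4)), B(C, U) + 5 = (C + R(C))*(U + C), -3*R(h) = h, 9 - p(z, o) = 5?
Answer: 3000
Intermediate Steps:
p(z, o) = 4 (p(z, o) = 9 - 1*5 = 9 - 5 = 4)
R(h) = -h/3
B(C, U) = -5 + 2*C*(C + U)/3 (B(C, U) = -5 + (C - C/3)*(U + C) = -5 + (2*C/3)*(C + U) = -5 + 2*C*(C + U)/3)
l(w) = -40 - 40*w/3 + 10*w²/3 (l(w) = 5*(-3 + (-5 + 2*w²/3 + (⅔)*w*(-4))) = 5*(-3 + (-5 + 2*w²/3 - 8*w/3)) = 5*(-3 + (-5 - 8*w/3 + 2*w²/3)) = 5*(-8 - 8*w/3 + 2*w²/3) = -40 - 40*w/3 + 10*w²/3)
l(4)*(-79 + p(-4, -12)) = (-40 - 40/3*4 + (10/3)*4²)*(-79 + 4) = (-40 - 160/3 + (10/3)*16)*(-75) = (-40 - 160/3 + 160/3)*(-75) = -40*(-75) = 3000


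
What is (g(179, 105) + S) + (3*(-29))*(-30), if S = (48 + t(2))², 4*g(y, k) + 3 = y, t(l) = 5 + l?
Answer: 5679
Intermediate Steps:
g(y, k) = -¾ + y/4
S = 3025 (S = (48 + (5 + 2))² = (48 + 7)² = 55² = 3025)
(g(179, 105) + S) + (3*(-29))*(-30) = ((-¾ + (¼)*179) + 3025) + (3*(-29))*(-30) = ((-¾ + 179/4) + 3025) - 87*(-30) = (44 + 3025) + 2610 = 3069 + 2610 = 5679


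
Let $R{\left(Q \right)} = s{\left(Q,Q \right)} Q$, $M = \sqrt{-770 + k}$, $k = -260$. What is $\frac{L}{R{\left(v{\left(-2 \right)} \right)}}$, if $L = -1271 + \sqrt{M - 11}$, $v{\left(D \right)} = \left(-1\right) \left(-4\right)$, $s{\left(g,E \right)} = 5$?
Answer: $- \frac{1271}{20} + \frac{\sqrt{-11 + i \sqrt{1030}}}{20} \approx -63.381 + 0.23698 i$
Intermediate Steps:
$M = i \sqrt{1030}$ ($M = \sqrt{-770 - 260} = \sqrt{-1030} = i \sqrt{1030} \approx 32.094 i$)
$v{\left(D \right)} = 4$
$R{\left(Q \right)} = 5 Q$
$L = -1271 + \sqrt{-11 + i \sqrt{1030}}$ ($L = -1271 + \sqrt{i \sqrt{1030} - 11} = -1271 + \sqrt{-11 + i \sqrt{1030}} \approx -1267.6 + 4.7395 i$)
$\frac{L}{R{\left(v{\left(-2 \right)} \right)}} = \frac{-1271 + \sqrt{-11 + i \sqrt{1030}}}{5 \cdot 4} = \frac{-1271 + \sqrt{-11 + i \sqrt{1030}}}{20} = \left(-1271 + \sqrt{-11 + i \sqrt{1030}}\right) \frac{1}{20} = - \frac{1271}{20} + \frac{\sqrt{-11 + i \sqrt{1030}}}{20}$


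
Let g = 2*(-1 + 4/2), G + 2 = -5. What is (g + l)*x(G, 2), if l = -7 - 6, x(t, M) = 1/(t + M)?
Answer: 11/5 ≈ 2.2000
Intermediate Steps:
G = -7 (G = -2 - 5 = -7)
x(t, M) = 1/(M + t)
l = -13
g = 2 (g = 2*(-1 + 4*(½)) = 2*(-1 + 2) = 2*1 = 2)
(g + l)*x(G, 2) = (2 - 13)/(2 - 7) = -11/(-5) = -11*(-⅕) = 11/5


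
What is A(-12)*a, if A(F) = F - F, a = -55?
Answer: 0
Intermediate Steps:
A(F) = 0
A(-12)*a = 0*(-55) = 0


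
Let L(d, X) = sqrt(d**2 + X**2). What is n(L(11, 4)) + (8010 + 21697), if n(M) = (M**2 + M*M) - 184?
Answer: 29797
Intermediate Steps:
L(d, X) = sqrt(X**2 + d**2)
n(M) = -184 + 2*M**2 (n(M) = (M**2 + M**2) - 184 = 2*M**2 - 184 = -184 + 2*M**2)
n(L(11, 4)) + (8010 + 21697) = (-184 + 2*(sqrt(4**2 + 11**2))**2) + (8010 + 21697) = (-184 + 2*(sqrt(16 + 121))**2) + 29707 = (-184 + 2*(sqrt(137))**2) + 29707 = (-184 + 2*137) + 29707 = (-184 + 274) + 29707 = 90 + 29707 = 29797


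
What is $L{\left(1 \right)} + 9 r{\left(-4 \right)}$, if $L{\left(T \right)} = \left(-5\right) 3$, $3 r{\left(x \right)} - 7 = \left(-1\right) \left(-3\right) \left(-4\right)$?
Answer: $-30$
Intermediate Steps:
$r{\left(x \right)} = - \frac{5}{3}$ ($r{\left(x \right)} = \frac{7}{3} + \frac{\left(-1\right) \left(-3\right) \left(-4\right)}{3} = \frac{7}{3} + \frac{3 \left(-4\right)}{3} = \frac{7}{3} + \frac{1}{3} \left(-12\right) = \frac{7}{3} - 4 = - \frac{5}{3}$)
$L{\left(T \right)} = -15$
$L{\left(1 \right)} + 9 r{\left(-4 \right)} = -15 + 9 \left(- \frac{5}{3}\right) = -15 - 15 = -30$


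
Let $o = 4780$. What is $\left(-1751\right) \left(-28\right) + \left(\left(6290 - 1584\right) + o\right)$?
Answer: $58514$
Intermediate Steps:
$\left(-1751\right) \left(-28\right) + \left(\left(6290 - 1584\right) + o\right) = \left(-1751\right) \left(-28\right) + \left(\left(6290 - 1584\right) + 4780\right) = 49028 + \left(4706 + 4780\right) = 49028 + 9486 = 58514$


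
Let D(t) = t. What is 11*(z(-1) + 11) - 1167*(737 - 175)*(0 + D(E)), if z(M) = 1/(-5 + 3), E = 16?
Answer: -20987097/2 ≈ -1.0494e+7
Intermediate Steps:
z(M) = -1/2 (z(M) = 1/(-2) = -1/2)
11*(z(-1) + 11) - 1167*(737 - 175)*(0 + D(E)) = 11*(-1/2 + 11) - 1167*(737 - 175)*(0 + 16) = 11*(21/2) - 655854*16 = 231/2 - 1167*8992 = 231/2 - 10493664 = -20987097/2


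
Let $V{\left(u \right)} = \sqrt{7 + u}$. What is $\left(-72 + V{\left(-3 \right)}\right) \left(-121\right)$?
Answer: $8470$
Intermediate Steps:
$\left(-72 + V{\left(-3 \right)}\right) \left(-121\right) = \left(-72 + \sqrt{7 - 3}\right) \left(-121\right) = \left(-72 + \sqrt{4}\right) \left(-121\right) = \left(-72 + 2\right) \left(-121\right) = \left(-70\right) \left(-121\right) = 8470$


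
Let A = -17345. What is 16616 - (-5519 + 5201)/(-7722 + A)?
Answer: 416512954/25067 ≈ 16616.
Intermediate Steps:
16616 - (-5519 + 5201)/(-7722 + A) = 16616 - (-5519 + 5201)/(-7722 - 17345) = 16616 - (-318)/(-25067) = 16616 - (-318)*(-1)/25067 = 16616 - 1*318/25067 = 16616 - 318/25067 = 416512954/25067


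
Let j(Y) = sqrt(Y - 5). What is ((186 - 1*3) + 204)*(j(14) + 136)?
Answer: 53793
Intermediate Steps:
j(Y) = sqrt(-5 + Y)
((186 - 1*3) + 204)*(j(14) + 136) = ((186 - 1*3) + 204)*(sqrt(-5 + 14) + 136) = ((186 - 3) + 204)*(sqrt(9) + 136) = (183 + 204)*(3 + 136) = 387*139 = 53793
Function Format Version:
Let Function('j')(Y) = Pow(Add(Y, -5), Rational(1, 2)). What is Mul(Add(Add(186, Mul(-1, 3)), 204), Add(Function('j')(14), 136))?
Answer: 53793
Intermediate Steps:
Function('j')(Y) = Pow(Add(-5, Y), Rational(1, 2))
Mul(Add(Add(186, Mul(-1, 3)), 204), Add(Function('j')(14), 136)) = Mul(Add(Add(186, Mul(-1, 3)), 204), Add(Pow(Add(-5, 14), Rational(1, 2)), 136)) = Mul(Add(Add(186, -3), 204), Add(Pow(9, Rational(1, 2)), 136)) = Mul(Add(183, 204), Add(3, 136)) = Mul(387, 139) = 53793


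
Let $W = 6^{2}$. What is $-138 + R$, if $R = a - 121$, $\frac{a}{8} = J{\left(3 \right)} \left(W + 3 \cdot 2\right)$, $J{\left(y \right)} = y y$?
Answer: $2765$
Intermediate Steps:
$W = 36$
$J{\left(y \right)} = y^{2}$
$a = 3024$ ($a = 8 \cdot 3^{2} \left(36 + 3 \cdot 2\right) = 8 \cdot 9 \left(36 + 6\right) = 8 \cdot 9 \cdot 42 = 8 \cdot 378 = 3024$)
$R = 2903$ ($R = 3024 - 121 = 2903$)
$-138 + R = -138 + 2903 = 2765$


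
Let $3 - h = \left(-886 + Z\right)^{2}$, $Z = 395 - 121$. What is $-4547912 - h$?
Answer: $-4173371$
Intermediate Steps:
$Z = 274$ ($Z = 395 - 121 = 274$)
$h = -374541$ ($h = 3 - \left(-886 + 274\right)^{2} = 3 - \left(-612\right)^{2} = 3 - 374544 = -374541$)
$-4547912 - h = -4547912 - -374541 = -4547912 + 374541 = -4173371$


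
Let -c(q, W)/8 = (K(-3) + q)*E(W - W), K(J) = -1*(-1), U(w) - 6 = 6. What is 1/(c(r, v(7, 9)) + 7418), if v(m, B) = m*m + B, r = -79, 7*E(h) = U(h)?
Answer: 7/59414 ≈ 0.00011782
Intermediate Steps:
U(w) = 12 (U(w) = 6 + 6 = 12)
K(J) = 1
E(h) = 12/7 (E(h) = (1/7)*12 = 12/7)
v(m, B) = B + m**2 (v(m, B) = m**2 + B = B + m**2)
c(q, W) = -96/7 - 96*q/7 (c(q, W) = -8*(1 + q)*12/7 = -8*(12/7 + 12*q/7) = -96/7 - 96*q/7)
1/(c(r, v(7, 9)) + 7418) = 1/((-96/7 - 96/7*(-79)) + 7418) = 1/((-96/7 + 7584/7) + 7418) = 1/(7488/7 + 7418) = 1/(59414/7) = 7/59414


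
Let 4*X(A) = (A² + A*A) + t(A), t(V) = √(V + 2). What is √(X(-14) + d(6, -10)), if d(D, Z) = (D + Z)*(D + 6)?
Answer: √(200 + 2*I*√3)/2 ≈ 7.0713 + 0.061235*I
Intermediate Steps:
t(V) = √(2 + V)
X(A) = A²/2 + √(2 + A)/4 (X(A) = ((A² + A*A) + √(2 + A))/4 = ((A² + A²) + √(2 + A))/4 = (2*A² + √(2 + A))/4 = (√(2 + A) + 2*A²)/4 = A²/2 + √(2 + A)/4)
d(D, Z) = (6 + D)*(D + Z) (d(D, Z) = (D + Z)*(6 + D) = (6 + D)*(D + Z))
√(X(-14) + d(6, -10)) = √(((½)*(-14)² + √(2 - 14)/4) + (6² + 6*6 + 6*(-10) + 6*(-10))) = √(((½)*196 + √(-12)/4) + (36 + 36 - 60 - 60)) = √((98 + (2*I*√3)/4) - 48) = √((98 + I*√3/2) - 48) = √(50 + I*√3/2)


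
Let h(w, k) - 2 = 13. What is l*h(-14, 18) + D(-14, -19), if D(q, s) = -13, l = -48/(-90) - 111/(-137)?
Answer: 980/137 ≈ 7.1533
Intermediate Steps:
h(w, k) = 15 (h(w, k) = 2 + 13 = 15)
l = 2761/2055 (l = -48*(-1/90) - 111*(-1/137) = 8/15 + 111/137 = 2761/2055 ≈ 1.3436)
l*h(-14, 18) + D(-14, -19) = (2761/2055)*15 - 13 = 2761/137 - 13 = 980/137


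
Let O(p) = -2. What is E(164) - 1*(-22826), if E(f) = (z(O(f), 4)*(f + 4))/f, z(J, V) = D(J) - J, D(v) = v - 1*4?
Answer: 935698/41 ≈ 22822.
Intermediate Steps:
D(v) = -4 + v (D(v) = v - 4 = -4 + v)
z(J, V) = -4 (z(J, V) = (-4 + J) - J = -4)
E(f) = (-16 - 4*f)/f (E(f) = (-4*(f + 4))/f = (-4*(4 + f))/f = (-16 - 4*f)/f)
E(164) - 1*(-22826) = (-4 - 16/164) - 1*(-22826) = (-4 - 16*1/164) + 22826 = (-4 - 4/41) + 22826 = -168/41 + 22826 = 935698/41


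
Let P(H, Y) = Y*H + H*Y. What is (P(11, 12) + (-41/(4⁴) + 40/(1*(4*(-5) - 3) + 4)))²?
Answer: 1620725047929/23658496 ≈ 68505.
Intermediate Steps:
P(H, Y) = 2*H*Y (P(H, Y) = H*Y + H*Y = 2*H*Y)
(P(11, 12) + (-41/(4⁴) + 40/(1*(4*(-5) - 3) + 4)))² = (2*11*12 + (-41/(4⁴) + 40/(1*(4*(-5) - 3) + 4)))² = (264 + (-41/256 + 40/(1*(-20 - 3) + 4)))² = (264 + (-41*1/256 + 40/(1*(-23) + 4)))² = (264 + (-41/256 + 40/(-23 + 4)))² = (264 + (-41/256 + 40/(-19)))² = (264 + (-41/256 + 40*(-1/19)))² = (264 + (-41/256 - 40/19))² = (264 - 11019/4864)² = (1273077/4864)² = 1620725047929/23658496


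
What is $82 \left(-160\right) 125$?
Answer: $-1640000$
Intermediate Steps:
$82 \left(-160\right) 125 = \left(-13120\right) 125 = -1640000$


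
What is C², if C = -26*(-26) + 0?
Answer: 456976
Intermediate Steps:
C = 676 (C = 676 + 0 = 676)
C² = 676² = 456976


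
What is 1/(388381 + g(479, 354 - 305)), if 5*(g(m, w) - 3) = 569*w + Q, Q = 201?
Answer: 5/1970002 ≈ 2.5381e-6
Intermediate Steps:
g(m, w) = 216/5 + 569*w/5 (g(m, w) = 3 + (569*w + 201)/5 = 3 + (201 + 569*w)/5 = 3 + (201/5 + 569*w/5) = 216/5 + 569*w/5)
1/(388381 + g(479, 354 - 305)) = 1/(388381 + (216/5 + 569*(354 - 305)/5)) = 1/(388381 + (216/5 + (569/5)*49)) = 1/(388381 + (216/5 + 27881/5)) = 1/(388381 + 28097/5) = 1/(1970002/5) = 5/1970002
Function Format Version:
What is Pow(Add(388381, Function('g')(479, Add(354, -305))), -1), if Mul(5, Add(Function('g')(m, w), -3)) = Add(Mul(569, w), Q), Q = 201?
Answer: Rational(5, 1970002) ≈ 2.5381e-6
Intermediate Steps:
Function('g')(m, w) = Add(Rational(216, 5), Mul(Rational(569, 5), w)) (Function('g')(m, w) = Add(3, Mul(Rational(1, 5), Add(Mul(569, w), 201))) = Add(3, Mul(Rational(1, 5), Add(201, Mul(569, w)))) = Add(3, Add(Rational(201, 5), Mul(Rational(569, 5), w))) = Add(Rational(216, 5), Mul(Rational(569, 5), w)))
Pow(Add(388381, Function('g')(479, Add(354, -305))), -1) = Pow(Add(388381, Add(Rational(216, 5), Mul(Rational(569, 5), Add(354, -305)))), -1) = Pow(Add(388381, Add(Rational(216, 5), Mul(Rational(569, 5), 49))), -1) = Pow(Add(388381, Add(Rational(216, 5), Rational(27881, 5))), -1) = Pow(Add(388381, Rational(28097, 5)), -1) = Pow(Rational(1970002, 5), -1) = Rational(5, 1970002)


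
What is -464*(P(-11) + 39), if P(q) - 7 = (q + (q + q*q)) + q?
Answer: -62176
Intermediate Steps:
P(q) = 7 + q**2 + 3*q (P(q) = 7 + ((q + (q + q*q)) + q) = 7 + ((q + (q + q**2)) + q) = 7 + ((q**2 + 2*q) + q) = 7 + (q**2 + 3*q) = 7 + q**2 + 3*q)
-464*(P(-11) + 39) = -464*((7 + (-11)**2 + 3*(-11)) + 39) = -464*((7 + 121 - 33) + 39) = -464*(95 + 39) = -464*134 = -62176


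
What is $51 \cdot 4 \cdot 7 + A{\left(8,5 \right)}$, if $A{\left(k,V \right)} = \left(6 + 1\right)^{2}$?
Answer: $1477$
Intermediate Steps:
$A{\left(k,V \right)} = 49$ ($A{\left(k,V \right)} = 7^{2} = 49$)
$51 \cdot 4 \cdot 7 + A{\left(8,5 \right)} = 51 \cdot 4 \cdot 7 + 49 = 51 \cdot 28 + 49 = 1428 + 49 = 1477$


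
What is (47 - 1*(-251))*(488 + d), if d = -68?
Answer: 125160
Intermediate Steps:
(47 - 1*(-251))*(488 + d) = (47 - 1*(-251))*(488 - 68) = (47 + 251)*420 = 298*420 = 125160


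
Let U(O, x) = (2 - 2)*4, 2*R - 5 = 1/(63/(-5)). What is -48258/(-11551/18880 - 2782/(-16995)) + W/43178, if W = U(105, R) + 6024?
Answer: 66858335864596644/620835240013 ≈ 1.0769e+5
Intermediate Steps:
R = 155/63 (R = 5/2 + 1/(2*((63/(-5)))) = 5/2 + 1/(2*((63*(-⅕)))) = 5/2 + 1/(2*(-63/5)) = 5/2 + (½)*(-5/63) = 5/2 - 5/126 = 155/63 ≈ 2.4603)
U(O, x) = 0 (U(O, x) = 0*4 = 0)
W = 6024 (W = 0 + 6024 = 6024)
-48258/(-11551/18880 - 2782/(-16995)) + W/43178 = -48258/(-11551/18880 - 2782/(-16995)) + 6024/43178 = -48258/(-11551*1/18880 - 2782*(-1/16995)) + 6024*(1/43178) = -48258/(-11551/18880 + 2782/16995) + 3012/21589 = -48258/(-28757017/64173120) + 3012/21589 = -48258*(-64173120/28757017) + 3012/21589 = 3096866424960/28757017 + 3012/21589 = 66858335864596644/620835240013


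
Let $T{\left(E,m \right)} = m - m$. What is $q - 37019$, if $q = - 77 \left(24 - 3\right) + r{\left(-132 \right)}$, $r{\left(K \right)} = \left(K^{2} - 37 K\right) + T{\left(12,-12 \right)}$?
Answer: $-16328$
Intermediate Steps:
$T{\left(E,m \right)} = 0$
$r{\left(K \right)} = K^{2} - 37 K$ ($r{\left(K \right)} = \left(K^{2} - 37 K\right) + 0 = K^{2} - 37 K$)
$q = 20691$ ($q = - 77 \left(24 - 3\right) - 132 \left(-37 - 132\right) = \left(-77\right) 21 - -22308 = -1617 + 22308 = 20691$)
$q - 37019 = 20691 - 37019 = -16328$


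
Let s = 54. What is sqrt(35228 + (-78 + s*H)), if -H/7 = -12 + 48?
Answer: sqrt(21542) ≈ 146.77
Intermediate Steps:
H = -252 (H = -7*(-12 + 48) = -7*36 = -252)
sqrt(35228 + (-78 + s*H)) = sqrt(35228 + (-78 + 54*(-252))) = sqrt(35228 + (-78 - 13608)) = sqrt(35228 - 13686) = sqrt(21542)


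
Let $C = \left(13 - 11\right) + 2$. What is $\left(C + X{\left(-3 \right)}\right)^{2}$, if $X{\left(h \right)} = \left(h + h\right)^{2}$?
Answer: $1600$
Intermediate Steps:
$X{\left(h \right)} = 4 h^{2}$ ($X{\left(h \right)} = \left(2 h\right)^{2} = 4 h^{2}$)
$C = 4$ ($C = 2 + 2 = 4$)
$\left(C + X{\left(-3 \right)}\right)^{2} = \left(4 + 4 \left(-3\right)^{2}\right)^{2} = \left(4 + 4 \cdot 9\right)^{2} = \left(4 + 36\right)^{2} = 40^{2} = 1600$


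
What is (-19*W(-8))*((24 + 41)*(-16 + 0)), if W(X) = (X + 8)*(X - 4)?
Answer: 0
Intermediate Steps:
W(X) = (-4 + X)*(8 + X) (W(X) = (8 + X)*(-4 + X) = (-4 + X)*(8 + X))
(-19*W(-8))*((24 + 41)*(-16 + 0)) = (-19*(-32 + (-8)² + 4*(-8)))*((24 + 41)*(-16 + 0)) = (-19*(-32 + 64 - 32))*(65*(-16)) = -19*0*(-1040) = 0*(-1040) = 0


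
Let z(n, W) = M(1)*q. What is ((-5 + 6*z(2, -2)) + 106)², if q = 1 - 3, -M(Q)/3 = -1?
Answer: 4225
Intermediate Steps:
M(Q) = 3 (M(Q) = -3*(-1) = 3)
q = -2
z(n, W) = -6 (z(n, W) = 3*(-2) = -6)
((-5 + 6*z(2, -2)) + 106)² = ((-5 + 6*(-6)) + 106)² = ((-5 - 36) + 106)² = (-41 + 106)² = 65² = 4225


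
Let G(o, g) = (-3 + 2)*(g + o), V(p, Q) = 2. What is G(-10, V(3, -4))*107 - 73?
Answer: 783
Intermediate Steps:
G(o, g) = -g - o (G(o, g) = -(g + o) = -g - o)
G(-10, V(3, -4))*107 - 73 = (-1*2 - 1*(-10))*107 - 73 = (-2 + 10)*107 - 73 = 8*107 - 73 = 856 - 73 = 783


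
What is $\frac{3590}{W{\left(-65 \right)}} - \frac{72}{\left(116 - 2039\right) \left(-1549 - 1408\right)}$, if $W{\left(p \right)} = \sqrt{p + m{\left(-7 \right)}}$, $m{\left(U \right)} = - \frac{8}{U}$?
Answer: $- \frac{24}{1895437} - \frac{3590 i \sqrt{3129}}{447} \approx -1.2662 \cdot 10^{-5} - 449.25 i$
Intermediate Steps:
$W{\left(p \right)} = \sqrt{\frac{8}{7} + p}$ ($W{\left(p \right)} = \sqrt{p - \frac{8}{-7}} = \sqrt{p - - \frac{8}{7}} = \sqrt{p + \frac{8}{7}} = \sqrt{\frac{8}{7} + p}$)
$\frac{3590}{W{\left(-65 \right)}} - \frac{72}{\left(116 - 2039\right) \left(-1549 - 1408\right)} = \frac{3590}{\frac{1}{7} \sqrt{56 + 49 \left(-65\right)}} - \frac{72}{\left(116 - 2039\right) \left(-1549 - 1408\right)} = \frac{3590}{\frac{1}{7} \sqrt{56 - 3185}} - \frac{72}{\left(-1923\right) \left(-2957\right)} = \frac{3590}{\frac{1}{7} \sqrt{-3129}} - \frac{72}{5686311} = \frac{3590}{\frac{1}{7} i \sqrt{3129}} - \frac{24}{1895437} = 3590 \left(- \frac{i \sqrt{3129}}{447}\right) - \frac{24}{1895437} = - \frac{3590 i \sqrt{3129}}{447} - \frac{24}{1895437} = - \frac{24}{1895437} - \frac{3590 i \sqrt{3129}}{447}$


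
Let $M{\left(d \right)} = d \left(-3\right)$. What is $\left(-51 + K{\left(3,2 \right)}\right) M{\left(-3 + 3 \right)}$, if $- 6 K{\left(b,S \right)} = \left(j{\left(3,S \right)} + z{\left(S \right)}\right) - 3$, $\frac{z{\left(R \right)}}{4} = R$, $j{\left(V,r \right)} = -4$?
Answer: $0$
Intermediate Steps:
$z{\left(R \right)} = 4 R$
$K{\left(b,S \right)} = \frac{7}{6} - \frac{2 S}{3}$ ($K{\left(b,S \right)} = - \frac{\left(-4 + 4 S\right) - 3}{6} = - \frac{-7 + 4 S}{6} = \frac{7}{6} - \frac{2 S}{3}$)
$M{\left(d \right)} = - 3 d$
$\left(-51 + K{\left(3,2 \right)}\right) M{\left(-3 + 3 \right)} = \left(-51 + \left(\frac{7}{6} - \frac{4}{3}\right)\right) \left(- 3 \left(-3 + 3\right)\right) = \left(-51 + \left(\frac{7}{6} - \frac{4}{3}\right)\right) \left(\left(-3\right) 0\right) = \left(-51 - \frac{1}{6}\right) 0 = \left(- \frac{307}{6}\right) 0 = 0$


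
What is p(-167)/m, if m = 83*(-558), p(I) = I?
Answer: 167/46314 ≈ 0.0036058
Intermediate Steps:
m = -46314
p(-167)/m = -167/(-46314) = -167*(-1/46314) = 167/46314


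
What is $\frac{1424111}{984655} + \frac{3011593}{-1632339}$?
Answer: $- \frac{640748179786}{1607290758045} \approx -0.39865$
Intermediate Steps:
$\frac{1424111}{984655} + \frac{3011593}{-1632339} = 1424111 \cdot \frac{1}{984655} + 3011593 \left(- \frac{1}{1632339}\right) = \frac{1424111}{984655} - \frac{3011593}{1632339} = - \frac{640748179786}{1607290758045}$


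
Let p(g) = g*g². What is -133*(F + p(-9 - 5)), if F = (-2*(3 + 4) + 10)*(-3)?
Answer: 363356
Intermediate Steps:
p(g) = g³
F = 12 (F = (-2*7 + 10)*(-3) = (-14 + 10)*(-3) = -4*(-3) = 12)
-133*(F + p(-9 - 5)) = -133*(12 + (-9 - 5)³) = -133*(12 + (-14)³) = -133*(12 - 2744) = -133*(-2732) = 363356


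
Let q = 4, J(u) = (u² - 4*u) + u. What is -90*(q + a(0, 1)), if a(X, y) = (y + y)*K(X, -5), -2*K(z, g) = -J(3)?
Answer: -360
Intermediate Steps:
J(u) = u² - 3*u
K(z, g) = 0 (K(z, g) = -(-1)*3*(-3 + 3)/2 = -(-1)*3*0/2 = -(-1)*0/2 = -½*0 = 0)
a(X, y) = 0 (a(X, y) = (y + y)*0 = (2*y)*0 = 0)
-90*(q + a(0, 1)) = -90*(4 + 0) = -90*4 = -15*24 = -360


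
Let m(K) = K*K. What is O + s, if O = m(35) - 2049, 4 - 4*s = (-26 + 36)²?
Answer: -848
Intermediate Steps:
m(K) = K²
s = -24 (s = 1 - (-26 + 36)²/4 = 1 - ¼*10² = 1 - ¼*100 = 1 - 25 = -24)
O = -824 (O = 35² - 2049 = 1225 - 2049 = -824)
O + s = -824 - 24 = -848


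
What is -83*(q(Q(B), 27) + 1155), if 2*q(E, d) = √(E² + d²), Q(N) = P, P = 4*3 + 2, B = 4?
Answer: -95865 - 415*√37/2 ≈ -97127.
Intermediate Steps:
P = 14 (P = 12 + 2 = 14)
Q(N) = 14
q(E, d) = √(E² + d²)/2
-83*(q(Q(B), 27) + 1155) = -83*(√(14² + 27²)/2 + 1155) = -83*(√(196 + 729)/2 + 1155) = -83*(√925/2 + 1155) = -83*((5*√37)/2 + 1155) = -83*(5*√37/2 + 1155) = -83*(1155 + 5*√37/2) = -95865 - 415*√37/2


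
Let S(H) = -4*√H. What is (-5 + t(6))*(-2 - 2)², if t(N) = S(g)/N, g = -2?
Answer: -80 - 32*I*√2/3 ≈ -80.0 - 15.085*I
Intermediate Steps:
t(N) = -4*I*√2/N (t(N) = (-4*I*√2)/N = -4*I*√2/N)
(-5 + t(6))*(-2 - 2)² = (-5 - 4*I*√2/6)*(-2 - 2)² = (-5 - 4*I*√2*⅙)*(-4)² = (-5 - 2*I*√2/3)*16 = -80 - 32*I*√2/3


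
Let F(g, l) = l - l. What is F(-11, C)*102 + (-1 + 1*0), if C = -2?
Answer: -1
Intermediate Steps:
F(g, l) = 0
F(-11, C)*102 + (-1 + 1*0) = 0*102 + (-1 + 1*0) = 0 + (-1 + 0) = 0 - 1 = -1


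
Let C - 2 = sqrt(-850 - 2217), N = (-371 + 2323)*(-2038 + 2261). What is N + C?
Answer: 435298 + I*sqrt(3067) ≈ 4.353e+5 + 55.38*I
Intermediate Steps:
N = 435296 (N = 1952*223 = 435296)
C = 2 + I*sqrt(3067) (C = 2 + sqrt(-850 - 2217) = 2 + sqrt(-3067) = 2 + I*sqrt(3067) ≈ 2.0 + 55.38*I)
N + C = 435296 + (2 + I*sqrt(3067)) = 435298 + I*sqrt(3067)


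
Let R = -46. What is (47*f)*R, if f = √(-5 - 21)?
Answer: -2162*I*√26 ≈ -11024.0*I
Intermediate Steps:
f = I*√26 (f = √(-26) = I*√26 ≈ 5.099*I)
(47*f)*R = (47*(I*√26))*(-46) = (47*I*√26)*(-46) = -2162*I*√26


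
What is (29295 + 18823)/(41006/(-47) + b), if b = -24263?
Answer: -2261546/1181367 ≈ -1.9143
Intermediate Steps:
(29295 + 18823)/(41006/(-47) + b) = (29295 + 18823)/(41006/(-47) - 24263) = 48118/(41006*(-1/47) - 24263) = 48118/(-41006/47 - 24263) = 48118/(-1181367/47) = 48118*(-47/1181367) = -2261546/1181367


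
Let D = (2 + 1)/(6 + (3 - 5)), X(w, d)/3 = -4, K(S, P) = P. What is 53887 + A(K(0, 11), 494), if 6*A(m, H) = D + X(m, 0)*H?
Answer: 423193/8 ≈ 52899.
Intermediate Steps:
X(w, d) = -12 (X(w, d) = 3*(-4) = -12)
D = ¾ (D = 3/(6 - 2) = 3/4 = 3*(¼) = ¾ ≈ 0.75000)
A(m, H) = ⅛ - 2*H (A(m, H) = (¾ - 12*H)/6 = ⅛ - 2*H)
53887 + A(K(0, 11), 494) = 53887 + (⅛ - 2*494) = 53887 + (⅛ - 988) = 53887 - 7903/8 = 423193/8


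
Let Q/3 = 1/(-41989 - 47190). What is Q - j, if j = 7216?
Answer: -643515667/89179 ≈ -7216.0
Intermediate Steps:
Q = -3/89179 (Q = 3/(-41989 - 47190) = 3/(-89179) = 3*(-1/89179) = -3/89179 ≈ -3.3640e-5)
Q - j = -3/89179 - 1*7216 = -3/89179 - 7216 = -643515667/89179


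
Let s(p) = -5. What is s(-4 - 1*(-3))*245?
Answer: -1225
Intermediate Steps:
s(-4 - 1*(-3))*245 = -5*245 = -1225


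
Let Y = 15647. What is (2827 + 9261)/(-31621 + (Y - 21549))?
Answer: -12088/37523 ≈ -0.32215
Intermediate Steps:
(2827 + 9261)/(-31621 + (Y - 21549)) = (2827 + 9261)/(-31621 + (15647 - 21549)) = 12088/(-31621 - 5902) = 12088/(-37523) = 12088*(-1/37523) = -12088/37523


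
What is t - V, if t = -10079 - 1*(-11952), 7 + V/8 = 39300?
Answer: -312471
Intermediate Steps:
V = 314344 (V = -56 + 8*39300 = -56 + 314400 = 314344)
t = 1873 (t = -10079 + 11952 = 1873)
t - V = 1873 - 1*314344 = 1873 - 314344 = -312471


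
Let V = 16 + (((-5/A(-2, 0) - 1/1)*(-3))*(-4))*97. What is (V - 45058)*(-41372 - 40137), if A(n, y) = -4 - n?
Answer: 3529013664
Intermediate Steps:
V = 1762 (V = 16 + (((-5/(-4 - 1*(-2)) - 1/1)*(-3))*(-4))*97 = 16 + (((-5/(-4 + 2) - 1*1)*(-3))*(-4))*97 = 16 + (((-5/(-2) - 1)*(-3))*(-4))*97 = 16 + (((-5*(-½) - 1)*(-3))*(-4))*97 = 16 + (((5/2 - 1)*(-3))*(-4))*97 = 16 + (((3/2)*(-3))*(-4))*97 = 16 - 9/2*(-4)*97 = 16 + 18*97 = 16 + 1746 = 1762)
(V - 45058)*(-41372 - 40137) = (1762 - 45058)*(-41372 - 40137) = -43296*(-81509) = 3529013664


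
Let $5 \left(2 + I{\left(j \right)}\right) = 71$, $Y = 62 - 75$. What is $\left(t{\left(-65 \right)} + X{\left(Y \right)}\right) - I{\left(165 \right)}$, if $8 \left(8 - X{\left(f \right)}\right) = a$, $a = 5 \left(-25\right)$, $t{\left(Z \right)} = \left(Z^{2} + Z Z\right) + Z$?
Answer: $\frac{335857}{40} \approx 8396.4$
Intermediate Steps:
$Y = -13$ ($Y = 62 - 75 = -13$)
$t{\left(Z \right)} = Z + 2 Z^{2}$ ($t{\left(Z \right)} = \left(Z^{2} + Z^{2}\right) + Z = 2 Z^{2} + Z = Z + 2 Z^{2}$)
$a = -125$
$I{\left(j \right)} = \frac{61}{5}$ ($I{\left(j \right)} = -2 + \frac{1}{5} \cdot 71 = -2 + \frac{71}{5} = \frac{61}{5}$)
$X{\left(f \right)} = \frac{189}{8}$ ($X{\left(f \right)} = 8 - - \frac{125}{8} = 8 + \frac{125}{8} = \frac{189}{8}$)
$\left(t{\left(-65 \right)} + X{\left(Y \right)}\right) - I{\left(165 \right)} = \left(- 65 \left(1 + 2 \left(-65\right)\right) + \frac{189}{8}\right) - \frac{61}{5} = \left(- 65 \left(1 - 130\right) + \frac{189}{8}\right) - \frac{61}{5} = \left(\left(-65\right) \left(-129\right) + \frac{189}{8}\right) - \frac{61}{5} = \left(8385 + \frac{189}{8}\right) - \frac{61}{5} = \frac{67269}{8} - \frac{61}{5} = \frac{335857}{40}$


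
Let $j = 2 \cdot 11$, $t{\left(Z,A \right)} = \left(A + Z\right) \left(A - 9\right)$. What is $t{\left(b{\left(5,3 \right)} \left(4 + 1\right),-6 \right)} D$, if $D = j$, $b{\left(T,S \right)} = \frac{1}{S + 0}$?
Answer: $1430$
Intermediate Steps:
$b{\left(T,S \right)} = \frac{1}{S}$
$t{\left(Z,A \right)} = \left(-9 + A\right) \left(A + Z\right)$ ($t{\left(Z,A \right)} = \left(A + Z\right) \left(-9 + A\right) = \left(-9 + A\right) \left(A + Z\right)$)
$j = 22$
$D = 22$
$t{\left(b{\left(5,3 \right)} \left(4 + 1\right),-6 \right)} D = \left(\left(-6\right)^{2} - -54 - 9 \frac{4 + 1}{3} - 6 \frac{4 + 1}{3}\right) 22 = \left(36 + 54 - 9 \cdot \frac{1}{3} \cdot 5 - 6 \cdot \frac{1}{3} \cdot 5\right) 22 = \left(36 + 54 - 15 - 10\right) 22 = 65 \cdot 22 = 1430$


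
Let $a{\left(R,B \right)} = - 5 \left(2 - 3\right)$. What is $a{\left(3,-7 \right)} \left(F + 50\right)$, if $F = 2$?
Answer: $260$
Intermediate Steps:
$a{\left(R,B \right)} = 5$ ($a{\left(R,B \right)} = \left(-5\right) \left(-1\right) = 5$)
$a{\left(3,-7 \right)} \left(F + 50\right) = 5 \left(2 + 50\right) = 5 \cdot 52 = 260$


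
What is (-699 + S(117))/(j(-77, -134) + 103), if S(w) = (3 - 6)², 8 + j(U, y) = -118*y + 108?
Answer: -138/3203 ≈ -0.043085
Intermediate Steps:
j(U, y) = 100 - 118*y (j(U, y) = -8 + (-118*y + 108) = -8 + (108 - 118*y) = 100 - 118*y)
S(w) = 9 (S(w) = (-3)² = 9)
(-699 + S(117))/(j(-77, -134) + 103) = (-699 + 9)/((100 - 118*(-134)) + 103) = -690/((100 + 15812) + 103) = -690/(15912 + 103) = -690/16015 = -690*1/16015 = -138/3203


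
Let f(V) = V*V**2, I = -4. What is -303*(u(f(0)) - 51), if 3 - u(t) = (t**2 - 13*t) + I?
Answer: 13332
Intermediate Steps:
f(V) = V**3
u(t) = 7 - t**2 + 13*t (u(t) = 3 - ((t**2 - 13*t) - 4) = 3 - (-4 + t**2 - 13*t) = 3 + (4 - t**2 + 13*t) = 7 - t**2 + 13*t)
-303*(u(f(0)) - 51) = -303*((7 - (0**3)**2 + 13*0**3) - 51) = -303*((7 - 1*0**2 + 13*0) - 51) = -303*((7 - 1*0 + 0) - 51) = -303*((7 + 0 + 0) - 51) = -303*(7 - 51) = -303*(-44) = 13332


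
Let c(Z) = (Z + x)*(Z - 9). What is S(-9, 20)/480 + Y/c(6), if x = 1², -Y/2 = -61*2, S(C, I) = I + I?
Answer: -323/28 ≈ -11.536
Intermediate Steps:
S(C, I) = 2*I
Y = 244 (Y = -(-122)*2 = -2*(-122) = 244)
x = 1
c(Z) = (1 + Z)*(-9 + Z) (c(Z) = (Z + 1)*(Z - 9) = (1 + Z)*(-9 + Z))
S(-9, 20)/480 + Y/c(6) = (2*20)/480 + 244/(-9 + 6² - 8*6) = 40*(1/480) + 244/(-9 + 36 - 48) = 1/12 + 244/(-21) = 1/12 + 244*(-1/21) = 1/12 - 244/21 = -323/28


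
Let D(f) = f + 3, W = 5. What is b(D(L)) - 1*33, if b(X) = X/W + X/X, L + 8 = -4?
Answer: -169/5 ≈ -33.800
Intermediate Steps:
L = -12 (L = -8 - 4 = -12)
D(f) = 3 + f
b(X) = 1 + X/5 (b(X) = X/5 + X/X = X*(1/5) + 1 = X/5 + 1 = 1 + X/5)
b(D(L)) - 1*33 = (1 + (3 - 12)/5) - 1*33 = (1 + (1/5)*(-9)) - 33 = (1 - 9/5) - 33 = -4/5 - 33 = -169/5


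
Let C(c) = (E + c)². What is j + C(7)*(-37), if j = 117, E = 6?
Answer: -6136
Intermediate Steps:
C(c) = (6 + c)²
j + C(7)*(-37) = 117 + (6 + 7)²*(-37) = 117 + 13²*(-37) = 117 + 169*(-37) = 117 - 6253 = -6136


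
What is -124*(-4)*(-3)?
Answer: -1488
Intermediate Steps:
-124*(-4)*(-3) = 496*(-3) = -1488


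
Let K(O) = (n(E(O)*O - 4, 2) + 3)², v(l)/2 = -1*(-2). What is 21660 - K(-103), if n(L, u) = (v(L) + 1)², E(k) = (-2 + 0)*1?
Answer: 20876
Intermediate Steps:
v(l) = 4 (v(l) = 2*(-1*(-2)) = 2*2 = 4)
E(k) = -2 (E(k) = -2*1 = -2)
n(L, u) = 25 (n(L, u) = (4 + 1)² = 5² = 25)
K(O) = 784 (K(O) = (25 + 3)² = 28² = 784)
21660 - K(-103) = 21660 - 1*784 = 21660 - 784 = 20876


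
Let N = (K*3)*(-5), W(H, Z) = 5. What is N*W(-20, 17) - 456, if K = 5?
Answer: -831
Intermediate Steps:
N = -75 (N = (5*3)*(-5) = 15*(-5) = -75)
N*W(-20, 17) - 456 = -75*5 - 456 = -375 - 456 = -831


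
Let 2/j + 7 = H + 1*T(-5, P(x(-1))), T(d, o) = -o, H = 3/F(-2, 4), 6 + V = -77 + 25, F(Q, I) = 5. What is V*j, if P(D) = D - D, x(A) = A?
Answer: 145/8 ≈ 18.125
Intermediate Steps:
P(D) = 0
V = -58 (V = -6 + (-77 + 25) = -6 - 52 = -58)
H = ⅗ (H = 3/5 = 3*(⅕) = ⅗ ≈ 0.60000)
j = -5/16 (j = 2/(-7 + (⅗ + 1*(-1*0))) = 2/(-7 + (⅗ + 1*0)) = 2/(-7 + (⅗ + 0)) = 2/(-7 + ⅗) = 2/(-32/5) = 2*(-5/32) = -5/16 ≈ -0.31250)
V*j = -58*(-5/16) = 145/8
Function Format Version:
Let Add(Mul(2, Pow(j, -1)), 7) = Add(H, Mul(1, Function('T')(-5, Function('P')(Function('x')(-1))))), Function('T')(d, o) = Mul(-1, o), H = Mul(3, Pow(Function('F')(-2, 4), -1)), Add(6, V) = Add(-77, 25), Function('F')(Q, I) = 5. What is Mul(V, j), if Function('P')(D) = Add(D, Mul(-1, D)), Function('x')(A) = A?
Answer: Rational(145, 8) ≈ 18.125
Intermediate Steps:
Function('P')(D) = 0
V = -58 (V = Add(-6, Add(-77, 25)) = Add(-6, -52) = -58)
H = Rational(3, 5) (H = Mul(3, Pow(5, -1)) = Mul(3, Rational(1, 5)) = Rational(3, 5) ≈ 0.60000)
j = Rational(-5, 16) (j = Mul(2, Pow(Add(-7, Add(Rational(3, 5), Mul(1, Mul(-1, 0)))), -1)) = Mul(2, Pow(Add(-7, Add(Rational(3, 5), Mul(1, 0))), -1)) = Mul(2, Pow(Add(-7, Add(Rational(3, 5), 0)), -1)) = Mul(2, Pow(Add(-7, Rational(3, 5)), -1)) = Mul(2, Pow(Rational(-32, 5), -1)) = Mul(2, Rational(-5, 32)) = Rational(-5, 16) ≈ -0.31250)
Mul(V, j) = Mul(-58, Rational(-5, 16)) = Rational(145, 8)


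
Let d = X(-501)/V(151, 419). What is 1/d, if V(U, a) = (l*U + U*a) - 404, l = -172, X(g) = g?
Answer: -36893/501 ≈ -73.639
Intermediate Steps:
V(U, a) = -404 - 172*U + U*a (V(U, a) = (-172*U + U*a) - 404 = -404 - 172*U + U*a)
d = -501/36893 (d = -501/(-404 - 172*151 + 151*419) = -501/(-404 - 25972 + 63269) = -501/36893 ≈ -0.013580)
1/d = 1/(-501/36893) = -36893/501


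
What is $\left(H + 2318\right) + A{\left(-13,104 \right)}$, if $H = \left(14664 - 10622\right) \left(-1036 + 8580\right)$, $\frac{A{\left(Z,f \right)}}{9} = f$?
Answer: $30496102$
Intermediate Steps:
$A{\left(Z,f \right)} = 9 f$
$H = 30492848$ ($H = 4042 \cdot 7544 = 30492848$)
$\left(H + 2318\right) + A{\left(-13,104 \right)} = \left(30492848 + 2318\right) + 9 \cdot 104 = 30495166 + 936 = 30496102$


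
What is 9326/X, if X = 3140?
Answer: 4663/1570 ≈ 2.9701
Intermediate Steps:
9326/X = 9326/3140 = 9326*(1/3140) = 4663/1570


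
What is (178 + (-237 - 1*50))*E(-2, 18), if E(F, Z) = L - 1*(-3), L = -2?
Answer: -109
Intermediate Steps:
E(F, Z) = 1 (E(F, Z) = -2 - 1*(-3) = -2 + 3 = 1)
(178 + (-237 - 1*50))*E(-2, 18) = (178 + (-237 - 1*50))*1 = (178 + (-237 - 50))*1 = (178 - 287)*1 = -109*1 = -109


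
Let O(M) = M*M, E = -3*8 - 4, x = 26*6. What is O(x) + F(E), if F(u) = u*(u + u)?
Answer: 25904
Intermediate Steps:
x = 156
E = -28 (E = -24 - 4 = -28)
O(M) = M²
F(u) = 2*u² (F(u) = u*(2*u) = 2*u²)
O(x) + F(E) = 156² + 2*(-28)² = 24336 + 2*784 = 24336 + 1568 = 25904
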